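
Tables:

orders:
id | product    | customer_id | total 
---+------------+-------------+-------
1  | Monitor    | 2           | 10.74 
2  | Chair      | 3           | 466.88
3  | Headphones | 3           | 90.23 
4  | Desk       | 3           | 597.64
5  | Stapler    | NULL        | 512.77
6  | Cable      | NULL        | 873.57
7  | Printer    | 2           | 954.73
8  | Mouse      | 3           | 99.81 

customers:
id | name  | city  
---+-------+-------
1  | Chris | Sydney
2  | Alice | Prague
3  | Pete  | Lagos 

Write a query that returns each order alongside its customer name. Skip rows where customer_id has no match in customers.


INNER JOIN keeps only orders rows whose customer_id matches an id in customers. Walk through each order:
  - order 1 (Monitor): customer_id=2 -> matches Alice
  - order 2 (Chair): customer_id=3 -> matches Pete
  - order 3 (Headphones): customer_id=3 -> matches Pete
  - order 4 (Desk): customer_id=3 -> matches Pete
  - order 5 (Stapler): customer_id=NULL, no match -> dropped
  - order 6 (Cable): customer_id=NULL, no match -> dropped
  - order 7 (Printer): customer_id=2 -> matches Alice
  - order 8 (Mouse): customer_id=3 -> matches Pete
So 2 of 8 rows are dropped.

SQL:
SELECT a.product, b.name AS customer
FROM orders a
INNER JOIN customers b ON a.customer_id = b.id

Result:
product    | customer
-----------+---------
Monitor    | Alice   
Chair      | Pete    
Headphones | Pete    
Desk       | Pete    
Printer    | Alice   
Mouse      | Pete    


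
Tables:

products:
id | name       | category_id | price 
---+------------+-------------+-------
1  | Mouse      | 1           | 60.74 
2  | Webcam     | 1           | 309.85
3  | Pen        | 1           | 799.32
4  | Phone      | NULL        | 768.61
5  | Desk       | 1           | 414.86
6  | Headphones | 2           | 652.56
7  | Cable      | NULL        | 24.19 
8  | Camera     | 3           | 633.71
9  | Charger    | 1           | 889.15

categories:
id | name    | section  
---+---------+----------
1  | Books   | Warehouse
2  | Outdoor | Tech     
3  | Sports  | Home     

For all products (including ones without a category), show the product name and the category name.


LEFT JOIN keeps every row from products (the left table); where category_id has no match in categories, the category columns become NULL. Walk through each product:
  - product 1 (Mouse): category_id=1 -> matches Books
  - product 2 (Webcam): category_id=1 -> matches Books
  - product 3 (Pen): category_id=1 -> matches Books
  - product 4 (Phone): category_id=NULL, no match -> kept with NULL
  - product 5 (Desk): category_id=1 -> matches Books
  - product 6 (Headphones): category_id=2 -> matches Outdoor
  - product 7 (Cable): category_id=NULL, no match -> kept with NULL
  - product 8 (Camera): category_id=3 -> matches Sports
  - product 9 (Charger): category_id=1 -> matches Books
All 9 rows appear; 2 have NULL category.

SQL:
SELECT a.name, b.name AS category
FROM products a
LEFT JOIN categories b ON a.category_id = b.id

Result:
name       | category
-----------+---------
Mouse      | Books   
Webcam     | Books   
Pen        | Books   
Phone      | NULL    
Desk       | Books   
Headphones | Outdoor 
Cable      | NULL    
Camera     | Sports  
Charger    | Books   


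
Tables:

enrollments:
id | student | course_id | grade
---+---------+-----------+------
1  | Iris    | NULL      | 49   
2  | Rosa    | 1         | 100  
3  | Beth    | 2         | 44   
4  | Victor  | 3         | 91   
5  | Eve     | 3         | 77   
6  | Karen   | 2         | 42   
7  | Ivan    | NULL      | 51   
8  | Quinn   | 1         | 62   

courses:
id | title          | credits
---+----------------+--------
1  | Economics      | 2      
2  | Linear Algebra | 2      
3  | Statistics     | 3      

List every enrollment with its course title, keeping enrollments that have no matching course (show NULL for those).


LEFT JOIN keeps every row from enrollments (the left table); where course_id has no match in courses, the course columns become NULL. Walk through each enrollment:
  - enrollment 1 (Iris): course_id=NULL, no match -> kept with NULL
  - enrollment 2 (Rosa): course_id=1 -> matches Economics
  - enrollment 3 (Beth): course_id=2 -> matches Linear Algebra
  - enrollment 4 (Victor): course_id=3 -> matches Statistics
  - enrollment 5 (Eve): course_id=3 -> matches Statistics
  - enrollment 6 (Karen): course_id=2 -> matches Linear Algebra
  - enrollment 7 (Ivan): course_id=NULL, no match -> kept with NULL
  - enrollment 8 (Quinn): course_id=1 -> matches Economics
All 8 rows appear; 2 have NULL course.

SQL:
SELECT a.student, b.title AS course
FROM enrollments a
LEFT JOIN courses b ON a.course_id = b.id

Result:
student | course        
--------+---------------
Iris    | NULL          
Rosa    | Economics     
Beth    | Linear Algebra
Victor  | Statistics    
Eve     | Statistics    
Karen   | Linear Algebra
Ivan    | NULL          
Quinn   | Economics     


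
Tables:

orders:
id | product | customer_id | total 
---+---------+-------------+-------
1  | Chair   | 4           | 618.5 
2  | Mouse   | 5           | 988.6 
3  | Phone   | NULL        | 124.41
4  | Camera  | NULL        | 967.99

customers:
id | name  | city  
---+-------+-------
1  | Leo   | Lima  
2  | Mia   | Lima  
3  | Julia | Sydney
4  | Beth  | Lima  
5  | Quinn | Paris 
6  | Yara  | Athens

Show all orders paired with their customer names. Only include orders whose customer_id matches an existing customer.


INNER JOIN keeps only orders rows whose customer_id matches an id in customers. Walk through each order:
  - order 1 (Chair): customer_id=4 -> matches Beth
  - order 2 (Mouse): customer_id=5 -> matches Quinn
  - order 3 (Phone): customer_id=NULL, no match -> dropped
  - order 4 (Camera): customer_id=NULL, no match -> dropped
So 2 of 4 rows are dropped.

SQL:
SELECT a.product, b.name AS customer
FROM orders a
INNER JOIN customers b ON a.customer_id = b.id

Result:
product | customer
--------+---------
Chair   | Beth    
Mouse   | Quinn   


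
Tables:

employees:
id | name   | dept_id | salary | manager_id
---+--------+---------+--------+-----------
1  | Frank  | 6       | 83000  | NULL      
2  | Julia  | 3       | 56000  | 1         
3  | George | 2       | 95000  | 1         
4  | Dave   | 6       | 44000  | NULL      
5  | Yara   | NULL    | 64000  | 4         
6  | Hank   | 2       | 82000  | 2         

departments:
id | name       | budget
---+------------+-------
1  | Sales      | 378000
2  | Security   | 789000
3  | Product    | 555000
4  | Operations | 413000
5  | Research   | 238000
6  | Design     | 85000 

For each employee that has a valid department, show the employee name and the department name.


INNER JOIN keeps only employees rows whose dept_id matches an id in departments. Walk through each employee:
  - employee 1 (Frank): dept_id=6 -> matches Design
  - employee 2 (Julia): dept_id=3 -> matches Product
  - employee 3 (George): dept_id=2 -> matches Security
  - employee 4 (Dave): dept_id=6 -> matches Design
  - employee 5 (Yara): dept_id=NULL, no match -> dropped
  - employee 6 (Hank): dept_id=2 -> matches Security
So 1 of 6 rows is dropped.

SQL:
SELECT a.name, b.name AS department
FROM employees a
INNER JOIN departments b ON a.dept_id = b.id

Result:
name   | department
-------+-----------
Frank  | Design    
Julia  | Product   
George | Security  
Dave   | Design    
Hank   | Security  


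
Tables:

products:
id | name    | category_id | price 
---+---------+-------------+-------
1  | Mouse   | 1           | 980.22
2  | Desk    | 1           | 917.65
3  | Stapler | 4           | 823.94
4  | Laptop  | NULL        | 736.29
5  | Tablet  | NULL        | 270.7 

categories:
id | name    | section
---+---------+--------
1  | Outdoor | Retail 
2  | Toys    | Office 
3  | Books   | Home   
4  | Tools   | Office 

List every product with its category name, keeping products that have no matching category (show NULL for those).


LEFT JOIN keeps every row from products (the left table); where category_id has no match in categories, the category columns become NULL. Walk through each product:
  - product 1 (Mouse): category_id=1 -> matches Outdoor
  - product 2 (Desk): category_id=1 -> matches Outdoor
  - product 3 (Stapler): category_id=4 -> matches Tools
  - product 4 (Laptop): category_id=NULL, no match -> kept with NULL
  - product 5 (Tablet): category_id=NULL, no match -> kept with NULL
All 5 rows appear; 2 have NULL category.

SQL:
SELECT a.name, b.name AS category
FROM products a
LEFT JOIN categories b ON a.category_id = b.id

Result:
name    | category
--------+---------
Mouse   | Outdoor 
Desk    | Outdoor 
Stapler | Tools   
Laptop  | NULL    
Tablet  | NULL    


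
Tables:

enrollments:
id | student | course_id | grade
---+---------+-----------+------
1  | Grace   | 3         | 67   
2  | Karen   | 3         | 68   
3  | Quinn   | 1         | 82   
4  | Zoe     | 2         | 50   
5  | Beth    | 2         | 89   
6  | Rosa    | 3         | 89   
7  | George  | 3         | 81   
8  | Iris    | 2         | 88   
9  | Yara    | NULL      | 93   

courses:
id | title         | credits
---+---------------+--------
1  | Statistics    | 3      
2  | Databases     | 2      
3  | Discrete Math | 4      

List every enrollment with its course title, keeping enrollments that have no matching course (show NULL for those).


LEFT JOIN keeps every row from enrollments (the left table); where course_id has no match in courses, the course columns become NULL. Walk through each enrollment:
  - enrollment 1 (Grace): course_id=3 -> matches Discrete Math
  - enrollment 2 (Karen): course_id=3 -> matches Discrete Math
  - enrollment 3 (Quinn): course_id=1 -> matches Statistics
  - enrollment 4 (Zoe): course_id=2 -> matches Databases
  - enrollment 5 (Beth): course_id=2 -> matches Databases
  - enrollment 6 (Rosa): course_id=3 -> matches Discrete Math
  - enrollment 7 (George): course_id=3 -> matches Discrete Math
  - enrollment 8 (Iris): course_id=2 -> matches Databases
  - enrollment 9 (Yara): course_id=NULL, no match -> kept with NULL
All 9 rows appear; 1 has NULL course.

SQL:
SELECT a.student, b.title AS course
FROM enrollments a
LEFT JOIN courses b ON a.course_id = b.id

Result:
student | course       
--------+--------------
Grace   | Discrete Math
Karen   | Discrete Math
Quinn   | Statistics   
Zoe     | Databases    
Beth    | Databases    
Rosa    | Discrete Math
George  | Discrete Math
Iris    | Databases    
Yara    | NULL         


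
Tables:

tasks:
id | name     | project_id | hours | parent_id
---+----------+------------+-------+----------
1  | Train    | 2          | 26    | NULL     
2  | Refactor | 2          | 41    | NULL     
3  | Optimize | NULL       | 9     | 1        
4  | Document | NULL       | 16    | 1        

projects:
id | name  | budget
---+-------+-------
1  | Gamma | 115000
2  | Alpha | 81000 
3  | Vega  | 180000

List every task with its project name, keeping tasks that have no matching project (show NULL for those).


LEFT JOIN keeps every row from tasks (the left table); where project_id has no match in projects, the project columns become NULL. Walk through each task:
  - task 1 (Train): project_id=2 -> matches Alpha
  - task 2 (Refactor): project_id=2 -> matches Alpha
  - task 3 (Optimize): project_id=NULL, no match -> kept with NULL
  - task 4 (Document): project_id=NULL, no match -> kept with NULL
All 4 rows appear; 2 have NULL project.

SQL:
SELECT a.name, b.name AS project
FROM tasks a
LEFT JOIN projects b ON a.project_id = b.id

Result:
name     | project
---------+--------
Train    | Alpha  
Refactor | Alpha  
Optimize | NULL   
Document | NULL   


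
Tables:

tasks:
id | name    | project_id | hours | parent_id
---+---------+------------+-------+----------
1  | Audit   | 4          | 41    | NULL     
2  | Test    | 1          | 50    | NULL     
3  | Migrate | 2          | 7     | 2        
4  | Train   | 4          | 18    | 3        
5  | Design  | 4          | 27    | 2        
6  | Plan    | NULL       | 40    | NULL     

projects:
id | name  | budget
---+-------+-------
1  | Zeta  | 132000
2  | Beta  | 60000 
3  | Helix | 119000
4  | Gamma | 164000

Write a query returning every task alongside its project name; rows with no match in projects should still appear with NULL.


LEFT JOIN keeps every row from tasks (the left table); where project_id has no match in projects, the project columns become NULL. Walk through each task:
  - task 1 (Audit): project_id=4 -> matches Gamma
  - task 2 (Test): project_id=1 -> matches Zeta
  - task 3 (Migrate): project_id=2 -> matches Beta
  - task 4 (Train): project_id=4 -> matches Gamma
  - task 5 (Design): project_id=4 -> matches Gamma
  - task 6 (Plan): project_id=NULL, no match -> kept with NULL
All 6 rows appear; 1 has NULL project.

SQL:
SELECT a.name, b.name AS project
FROM tasks a
LEFT JOIN projects b ON a.project_id = b.id

Result:
name    | project
--------+--------
Audit   | Gamma  
Test    | Zeta   
Migrate | Beta   
Train   | Gamma  
Design  | Gamma  
Plan    | NULL   


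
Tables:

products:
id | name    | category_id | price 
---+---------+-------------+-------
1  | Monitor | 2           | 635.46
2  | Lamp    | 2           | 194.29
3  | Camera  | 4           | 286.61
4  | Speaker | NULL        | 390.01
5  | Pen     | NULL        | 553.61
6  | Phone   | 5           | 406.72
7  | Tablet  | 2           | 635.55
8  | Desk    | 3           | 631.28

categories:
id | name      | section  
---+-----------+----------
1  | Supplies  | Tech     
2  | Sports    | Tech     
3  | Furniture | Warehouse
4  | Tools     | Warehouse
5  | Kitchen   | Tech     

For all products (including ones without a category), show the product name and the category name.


LEFT JOIN keeps every row from products (the left table); where category_id has no match in categories, the category columns become NULL. Walk through each product:
  - product 1 (Monitor): category_id=2 -> matches Sports
  - product 2 (Lamp): category_id=2 -> matches Sports
  - product 3 (Camera): category_id=4 -> matches Tools
  - product 4 (Speaker): category_id=NULL, no match -> kept with NULL
  - product 5 (Pen): category_id=NULL, no match -> kept with NULL
  - product 6 (Phone): category_id=5 -> matches Kitchen
  - product 7 (Tablet): category_id=2 -> matches Sports
  - product 8 (Desk): category_id=3 -> matches Furniture
All 8 rows appear; 2 have NULL category.

SQL:
SELECT a.name, b.name AS category
FROM products a
LEFT JOIN categories b ON a.category_id = b.id

Result:
name    | category 
--------+----------
Monitor | Sports   
Lamp    | Sports   
Camera  | Tools    
Speaker | NULL     
Pen     | NULL     
Phone   | Kitchen  
Tablet  | Sports   
Desk    | Furniture


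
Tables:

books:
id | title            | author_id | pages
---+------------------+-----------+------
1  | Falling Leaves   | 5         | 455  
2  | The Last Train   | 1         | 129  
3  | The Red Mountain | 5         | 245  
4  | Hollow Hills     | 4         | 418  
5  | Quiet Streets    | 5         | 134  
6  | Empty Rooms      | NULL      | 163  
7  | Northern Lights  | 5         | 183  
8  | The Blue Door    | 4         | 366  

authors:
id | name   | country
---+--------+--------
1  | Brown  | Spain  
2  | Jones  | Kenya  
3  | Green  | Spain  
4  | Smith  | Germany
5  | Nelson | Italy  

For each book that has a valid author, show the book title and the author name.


INNER JOIN keeps only books rows whose author_id matches an id in authors. Walk through each book:
  - book 1 (Falling Leaves): author_id=5 -> matches Nelson
  - book 2 (The Last Train): author_id=1 -> matches Brown
  - book 3 (The Red Mountain): author_id=5 -> matches Nelson
  - book 4 (Hollow Hills): author_id=4 -> matches Smith
  - book 5 (Quiet Streets): author_id=5 -> matches Nelson
  - book 6 (Empty Rooms): author_id=NULL, no match -> dropped
  - book 7 (Northern Lights): author_id=5 -> matches Nelson
  - book 8 (The Blue Door): author_id=4 -> matches Smith
So 1 of 8 rows is dropped.

SQL:
SELECT a.title, b.name AS author
FROM books a
INNER JOIN authors b ON a.author_id = b.id

Result:
title            | author
-----------------+-------
Falling Leaves   | Nelson
The Last Train   | Brown 
The Red Mountain | Nelson
Hollow Hills     | Smith 
Quiet Streets    | Nelson
Northern Lights  | Nelson
The Blue Door    | Smith 


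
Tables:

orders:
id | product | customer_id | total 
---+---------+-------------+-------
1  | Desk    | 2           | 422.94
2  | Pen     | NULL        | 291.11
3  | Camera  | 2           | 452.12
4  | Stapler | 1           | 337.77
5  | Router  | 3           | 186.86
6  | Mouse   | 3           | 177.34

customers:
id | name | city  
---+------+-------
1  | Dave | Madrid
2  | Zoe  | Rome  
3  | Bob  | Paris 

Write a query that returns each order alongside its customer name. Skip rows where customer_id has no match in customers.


INNER JOIN keeps only orders rows whose customer_id matches an id in customers. Walk through each order:
  - order 1 (Desk): customer_id=2 -> matches Zoe
  - order 2 (Pen): customer_id=NULL, no match -> dropped
  - order 3 (Camera): customer_id=2 -> matches Zoe
  - order 4 (Stapler): customer_id=1 -> matches Dave
  - order 5 (Router): customer_id=3 -> matches Bob
  - order 6 (Mouse): customer_id=3 -> matches Bob
So 1 of 6 rows is dropped.

SQL:
SELECT a.product, b.name AS customer
FROM orders a
INNER JOIN customers b ON a.customer_id = b.id

Result:
product | customer
--------+---------
Desk    | Zoe     
Camera  | Zoe     
Stapler | Dave    
Router  | Bob     
Mouse   | Bob     


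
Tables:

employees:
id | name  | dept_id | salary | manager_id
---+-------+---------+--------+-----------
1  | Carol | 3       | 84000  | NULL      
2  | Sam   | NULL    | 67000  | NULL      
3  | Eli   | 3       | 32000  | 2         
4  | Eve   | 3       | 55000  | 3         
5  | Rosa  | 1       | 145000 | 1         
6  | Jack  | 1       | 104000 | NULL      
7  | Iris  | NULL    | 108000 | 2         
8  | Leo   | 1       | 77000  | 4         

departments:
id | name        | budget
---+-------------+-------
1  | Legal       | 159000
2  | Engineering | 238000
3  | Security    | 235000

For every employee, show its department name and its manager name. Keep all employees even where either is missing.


Two LEFT JOINs from the same base table employees: one to departments via dept_id, one to employees itself via manager_id. Both are LEFT so every employee is preserved.
Match against departments:
  - employee 1 (Carol): dept_id=3 -> matches Security
  - employee 2 (Sam): dept_id=NULL, no match -> kept with NULL
  - employee 3 (Eli): dept_id=3 -> matches Security
  - employee 4 (Eve): dept_id=3 -> matches Security
  - employee 5 (Rosa): dept_id=1 -> matches Legal
  - employee 6 (Jack): dept_id=1 -> matches Legal
  - employee 7 (Iris): dept_id=NULL, no match -> kept with NULL
  - employee 8 (Leo): dept_id=1 -> matches Legal
Match against employees (self):
  - employee 1 (Carol): manager_id=NULL -> NULL
  - employee 2 (Sam): manager_id=NULL -> NULL
  - employee 3 (Eli): manager_id=2 -> Sam
  - employee 4 (Eve): manager_id=3 -> Eli
  - employee 5 (Rosa): manager_id=1 -> Carol
  - employee 6 (Jack): manager_id=NULL -> NULL
  - employee 7 (Iris): manager_id=2 -> Sam
  - employee 8 (Leo): manager_id=4 -> Eve

SQL:
SELECT a.name, b.name AS department, c.name AS manager
FROM employees a
LEFT JOIN departments b ON a.dept_id = b.id
LEFT JOIN employees c ON a.manager_id = c.id

Result:
name  | department | manager
------+------------+--------
Carol | Security   | NULL   
Sam   | NULL       | NULL   
Eli   | Security   | Sam    
Eve   | Security   | Eli    
Rosa  | Legal      | Carol  
Jack  | Legal      | NULL   
Iris  | NULL       | Sam    
Leo   | Legal      | Eve    


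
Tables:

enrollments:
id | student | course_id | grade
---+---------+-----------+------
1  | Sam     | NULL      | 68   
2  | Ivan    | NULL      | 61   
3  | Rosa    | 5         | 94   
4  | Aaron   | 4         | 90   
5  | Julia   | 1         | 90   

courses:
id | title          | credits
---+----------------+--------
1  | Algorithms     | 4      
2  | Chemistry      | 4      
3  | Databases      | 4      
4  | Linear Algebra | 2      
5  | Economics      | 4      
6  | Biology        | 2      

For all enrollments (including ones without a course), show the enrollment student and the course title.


LEFT JOIN keeps every row from enrollments (the left table); where course_id has no match in courses, the course columns become NULL. Walk through each enrollment:
  - enrollment 1 (Sam): course_id=NULL, no match -> kept with NULL
  - enrollment 2 (Ivan): course_id=NULL, no match -> kept with NULL
  - enrollment 3 (Rosa): course_id=5 -> matches Economics
  - enrollment 4 (Aaron): course_id=4 -> matches Linear Algebra
  - enrollment 5 (Julia): course_id=1 -> matches Algorithms
All 5 rows appear; 2 have NULL course.

SQL:
SELECT a.student, b.title AS course
FROM enrollments a
LEFT JOIN courses b ON a.course_id = b.id

Result:
student | course        
--------+---------------
Sam     | NULL          
Ivan    | NULL          
Rosa    | Economics     
Aaron   | Linear Algebra
Julia   | Algorithms    


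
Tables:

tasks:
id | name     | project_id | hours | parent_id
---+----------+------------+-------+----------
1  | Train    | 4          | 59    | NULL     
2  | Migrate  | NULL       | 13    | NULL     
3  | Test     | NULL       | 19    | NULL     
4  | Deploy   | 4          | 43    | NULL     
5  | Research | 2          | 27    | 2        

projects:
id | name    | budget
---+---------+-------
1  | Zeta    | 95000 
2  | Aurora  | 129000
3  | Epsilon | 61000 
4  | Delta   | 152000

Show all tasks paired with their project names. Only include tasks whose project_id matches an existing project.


INNER JOIN keeps only tasks rows whose project_id matches an id in projects. Walk through each task:
  - task 1 (Train): project_id=4 -> matches Delta
  - task 2 (Migrate): project_id=NULL, no match -> dropped
  - task 3 (Test): project_id=NULL, no match -> dropped
  - task 4 (Deploy): project_id=4 -> matches Delta
  - task 5 (Research): project_id=2 -> matches Aurora
So 2 of 5 rows are dropped.

SQL:
SELECT a.name, b.name AS project
FROM tasks a
INNER JOIN projects b ON a.project_id = b.id

Result:
name     | project
---------+--------
Train    | Delta  
Deploy   | Delta  
Research | Aurora 


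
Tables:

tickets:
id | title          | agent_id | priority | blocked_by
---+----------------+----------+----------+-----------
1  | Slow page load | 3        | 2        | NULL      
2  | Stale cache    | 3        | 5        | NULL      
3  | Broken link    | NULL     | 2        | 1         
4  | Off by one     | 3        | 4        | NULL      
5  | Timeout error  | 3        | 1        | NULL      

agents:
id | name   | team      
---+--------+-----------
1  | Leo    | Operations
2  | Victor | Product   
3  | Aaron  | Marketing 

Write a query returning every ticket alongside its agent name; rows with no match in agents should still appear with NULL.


LEFT JOIN keeps every row from tickets (the left table); where agent_id has no match in agents, the agent columns become NULL. Walk through each ticket:
  - ticket 1 (Slow page load): agent_id=3 -> matches Aaron
  - ticket 2 (Stale cache): agent_id=3 -> matches Aaron
  - ticket 3 (Broken link): agent_id=NULL, no match -> kept with NULL
  - ticket 4 (Off by one): agent_id=3 -> matches Aaron
  - ticket 5 (Timeout error): agent_id=3 -> matches Aaron
All 5 rows appear; 1 has NULL agent.

SQL:
SELECT a.title, b.name AS agent
FROM tickets a
LEFT JOIN agents b ON a.agent_id = b.id

Result:
title          | agent
---------------+------
Slow page load | Aaron
Stale cache    | Aaron
Broken link    | NULL 
Off by one     | Aaron
Timeout error  | Aaron


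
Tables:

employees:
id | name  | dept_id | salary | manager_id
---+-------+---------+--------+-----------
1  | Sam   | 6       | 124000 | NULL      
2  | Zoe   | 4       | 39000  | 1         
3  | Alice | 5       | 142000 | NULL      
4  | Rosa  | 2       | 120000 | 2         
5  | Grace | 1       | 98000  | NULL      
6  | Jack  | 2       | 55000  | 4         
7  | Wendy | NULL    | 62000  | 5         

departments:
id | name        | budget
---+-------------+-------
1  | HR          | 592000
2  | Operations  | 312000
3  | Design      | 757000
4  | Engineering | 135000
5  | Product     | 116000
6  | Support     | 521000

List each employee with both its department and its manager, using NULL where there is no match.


Two LEFT JOINs from the same base table employees: one to departments via dept_id, one to employees itself via manager_id. Both are LEFT so every employee is preserved.
Match against departments:
  - employee 1 (Sam): dept_id=6 -> matches Support
  - employee 2 (Zoe): dept_id=4 -> matches Engineering
  - employee 3 (Alice): dept_id=5 -> matches Product
  - employee 4 (Rosa): dept_id=2 -> matches Operations
  - employee 5 (Grace): dept_id=1 -> matches HR
  - employee 6 (Jack): dept_id=2 -> matches Operations
  - employee 7 (Wendy): dept_id=NULL, no match -> kept with NULL
Match against employees (self):
  - employee 1 (Sam): manager_id=NULL -> NULL
  - employee 2 (Zoe): manager_id=1 -> Sam
  - employee 3 (Alice): manager_id=NULL -> NULL
  - employee 4 (Rosa): manager_id=2 -> Zoe
  - employee 5 (Grace): manager_id=NULL -> NULL
  - employee 6 (Jack): manager_id=4 -> Rosa
  - employee 7 (Wendy): manager_id=5 -> Grace

SQL:
SELECT a.name, b.name AS department, c.name AS manager
FROM employees a
LEFT JOIN departments b ON a.dept_id = b.id
LEFT JOIN employees c ON a.manager_id = c.id

Result:
name  | department  | manager
------+-------------+--------
Sam   | Support     | NULL   
Zoe   | Engineering | Sam    
Alice | Product     | NULL   
Rosa  | Operations  | Zoe    
Grace | HR          | NULL   
Jack  | Operations  | Rosa   
Wendy | NULL        | Grace  


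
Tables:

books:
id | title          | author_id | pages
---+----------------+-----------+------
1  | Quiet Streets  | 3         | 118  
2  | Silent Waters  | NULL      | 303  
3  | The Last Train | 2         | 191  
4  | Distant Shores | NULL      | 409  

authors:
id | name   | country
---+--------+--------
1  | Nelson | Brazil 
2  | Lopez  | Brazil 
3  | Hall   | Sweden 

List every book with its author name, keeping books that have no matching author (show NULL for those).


LEFT JOIN keeps every row from books (the left table); where author_id has no match in authors, the author columns become NULL. Walk through each book:
  - book 1 (Quiet Streets): author_id=3 -> matches Hall
  - book 2 (Silent Waters): author_id=NULL, no match -> kept with NULL
  - book 3 (The Last Train): author_id=2 -> matches Lopez
  - book 4 (Distant Shores): author_id=NULL, no match -> kept with NULL
All 4 rows appear; 2 have NULL author.

SQL:
SELECT a.title, b.name AS author
FROM books a
LEFT JOIN authors b ON a.author_id = b.id

Result:
title          | author
---------------+-------
Quiet Streets  | Hall  
Silent Waters  | NULL  
The Last Train | Lopez 
Distant Shores | NULL  


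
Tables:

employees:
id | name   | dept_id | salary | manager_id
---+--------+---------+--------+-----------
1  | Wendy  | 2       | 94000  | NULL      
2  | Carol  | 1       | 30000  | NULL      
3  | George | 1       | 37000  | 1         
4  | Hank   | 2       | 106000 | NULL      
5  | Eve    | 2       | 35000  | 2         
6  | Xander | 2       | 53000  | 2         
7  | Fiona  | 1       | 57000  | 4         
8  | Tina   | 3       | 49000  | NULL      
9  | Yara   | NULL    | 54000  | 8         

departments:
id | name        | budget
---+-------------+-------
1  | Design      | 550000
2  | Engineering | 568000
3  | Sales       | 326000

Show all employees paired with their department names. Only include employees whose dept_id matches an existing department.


INNER JOIN keeps only employees rows whose dept_id matches an id in departments. Walk through each employee:
  - employee 1 (Wendy): dept_id=2 -> matches Engineering
  - employee 2 (Carol): dept_id=1 -> matches Design
  - employee 3 (George): dept_id=1 -> matches Design
  - employee 4 (Hank): dept_id=2 -> matches Engineering
  - employee 5 (Eve): dept_id=2 -> matches Engineering
  - employee 6 (Xander): dept_id=2 -> matches Engineering
  - employee 7 (Fiona): dept_id=1 -> matches Design
  - employee 8 (Tina): dept_id=3 -> matches Sales
  - employee 9 (Yara): dept_id=NULL, no match -> dropped
So 1 of 9 rows is dropped.

SQL:
SELECT a.name, b.name AS department
FROM employees a
INNER JOIN departments b ON a.dept_id = b.id

Result:
name   | department 
-------+------------
Wendy  | Engineering
Carol  | Design     
George | Design     
Hank   | Engineering
Eve    | Engineering
Xander | Engineering
Fiona  | Design     
Tina   | Sales      


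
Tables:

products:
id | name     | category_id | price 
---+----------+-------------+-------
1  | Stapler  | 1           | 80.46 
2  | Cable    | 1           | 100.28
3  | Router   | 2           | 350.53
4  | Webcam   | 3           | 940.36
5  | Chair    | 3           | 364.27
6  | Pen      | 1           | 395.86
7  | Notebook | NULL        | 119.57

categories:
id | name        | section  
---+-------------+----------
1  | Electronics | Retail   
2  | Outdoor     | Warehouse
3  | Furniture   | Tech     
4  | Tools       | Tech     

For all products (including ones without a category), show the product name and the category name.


LEFT JOIN keeps every row from products (the left table); where category_id has no match in categories, the category columns become NULL. Walk through each product:
  - product 1 (Stapler): category_id=1 -> matches Electronics
  - product 2 (Cable): category_id=1 -> matches Electronics
  - product 3 (Router): category_id=2 -> matches Outdoor
  - product 4 (Webcam): category_id=3 -> matches Furniture
  - product 5 (Chair): category_id=3 -> matches Furniture
  - product 6 (Pen): category_id=1 -> matches Electronics
  - product 7 (Notebook): category_id=NULL, no match -> kept with NULL
All 7 rows appear; 1 has NULL category.

SQL:
SELECT a.name, b.name AS category
FROM products a
LEFT JOIN categories b ON a.category_id = b.id

Result:
name     | category   
---------+------------
Stapler  | Electronics
Cable    | Electronics
Router   | Outdoor    
Webcam   | Furniture  
Chair    | Furniture  
Pen      | Electronics
Notebook | NULL       


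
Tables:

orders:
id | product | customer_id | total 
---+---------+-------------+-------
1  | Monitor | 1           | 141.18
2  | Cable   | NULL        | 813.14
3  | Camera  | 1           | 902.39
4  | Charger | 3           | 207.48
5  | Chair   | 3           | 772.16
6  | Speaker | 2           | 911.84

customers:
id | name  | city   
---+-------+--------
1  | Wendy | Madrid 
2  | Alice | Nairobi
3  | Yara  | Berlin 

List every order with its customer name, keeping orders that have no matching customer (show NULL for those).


LEFT JOIN keeps every row from orders (the left table); where customer_id has no match in customers, the customer columns become NULL. Walk through each order:
  - order 1 (Monitor): customer_id=1 -> matches Wendy
  - order 2 (Cable): customer_id=NULL, no match -> kept with NULL
  - order 3 (Camera): customer_id=1 -> matches Wendy
  - order 4 (Charger): customer_id=3 -> matches Yara
  - order 5 (Chair): customer_id=3 -> matches Yara
  - order 6 (Speaker): customer_id=2 -> matches Alice
All 6 rows appear; 1 has NULL customer.

SQL:
SELECT a.product, b.name AS customer
FROM orders a
LEFT JOIN customers b ON a.customer_id = b.id

Result:
product | customer
--------+---------
Monitor | Wendy   
Cable   | NULL    
Camera  | Wendy   
Charger | Yara    
Chair   | Yara    
Speaker | Alice   


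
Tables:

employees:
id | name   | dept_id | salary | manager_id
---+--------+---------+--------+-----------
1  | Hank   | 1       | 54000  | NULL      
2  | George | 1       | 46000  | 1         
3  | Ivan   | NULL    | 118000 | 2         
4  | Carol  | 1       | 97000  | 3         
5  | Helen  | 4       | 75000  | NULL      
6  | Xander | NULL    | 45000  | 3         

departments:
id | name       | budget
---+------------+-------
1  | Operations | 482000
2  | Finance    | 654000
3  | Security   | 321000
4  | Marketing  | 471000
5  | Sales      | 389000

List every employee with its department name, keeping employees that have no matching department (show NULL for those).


LEFT JOIN keeps every row from employees (the left table); where dept_id has no match in departments, the department columns become NULL. Walk through each employee:
  - employee 1 (Hank): dept_id=1 -> matches Operations
  - employee 2 (George): dept_id=1 -> matches Operations
  - employee 3 (Ivan): dept_id=NULL, no match -> kept with NULL
  - employee 4 (Carol): dept_id=1 -> matches Operations
  - employee 5 (Helen): dept_id=4 -> matches Marketing
  - employee 6 (Xander): dept_id=NULL, no match -> kept with NULL
All 6 rows appear; 2 have NULL department.

SQL:
SELECT a.name, b.name AS department
FROM employees a
LEFT JOIN departments b ON a.dept_id = b.id

Result:
name   | department
-------+-----------
Hank   | Operations
George | Operations
Ivan   | NULL      
Carol  | Operations
Helen  | Marketing 
Xander | NULL      


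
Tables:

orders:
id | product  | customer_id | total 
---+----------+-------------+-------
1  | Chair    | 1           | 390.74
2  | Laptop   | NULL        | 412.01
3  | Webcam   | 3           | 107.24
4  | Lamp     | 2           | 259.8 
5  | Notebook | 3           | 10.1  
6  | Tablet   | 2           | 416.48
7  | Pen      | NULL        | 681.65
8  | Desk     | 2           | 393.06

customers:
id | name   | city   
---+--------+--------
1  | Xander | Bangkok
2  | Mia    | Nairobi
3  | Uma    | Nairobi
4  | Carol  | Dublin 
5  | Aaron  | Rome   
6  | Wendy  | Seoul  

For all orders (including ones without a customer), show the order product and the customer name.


LEFT JOIN keeps every row from orders (the left table); where customer_id has no match in customers, the customer columns become NULL. Walk through each order:
  - order 1 (Chair): customer_id=1 -> matches Xander
  - order 2 (Laptop): customer_id=NULL, no match -> kept with NULL
  - order 3 (Webcam): customer_id=3 -> matches Uma
  - order 4 (Lamp): customer_id=2 -> matches Mia
  - order 5 (Notebook): customer_id=3 -> matches Uma
  - order 6 (Tablet): customer_id=2 -> matches Mia
  - order 7 (Pen): customer_id=NULL, no match -> kept with NULL
  - order 8 (Desk): customer_id=2 -> matches Mia
All 8 rows appear; 2 have NULL customer.

SQL:
SELECT a.product, b.name AS customer
FROM orders a
LEFT JOIN customers b ON a.customer_id = b.id

Result:
product  | customer
---------+---------
Chair    | Xander  
Laptop   | NULL    
Webcam   | Uma     
Lamp     | Mia     
Notebook | Uma     
Tablet   | Mia     
Pen      | NULL    
Desk     | Mia     


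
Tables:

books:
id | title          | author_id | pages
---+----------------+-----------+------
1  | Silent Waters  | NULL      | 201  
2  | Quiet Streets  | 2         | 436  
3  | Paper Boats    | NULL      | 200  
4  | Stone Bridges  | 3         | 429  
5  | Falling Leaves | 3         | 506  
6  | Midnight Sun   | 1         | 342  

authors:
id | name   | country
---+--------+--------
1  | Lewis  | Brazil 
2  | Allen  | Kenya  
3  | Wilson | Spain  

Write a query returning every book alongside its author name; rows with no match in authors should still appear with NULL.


LEFT JOIN keeps every row from books (the left table); where author_id has no match in authors, the author columns become NULL. Walk through each book:
  - book 1 (Silent Waters): author_id=NULL, no match -> kept with NULL
  - book 2 (Quiet Streets): author_id=2 -> matches Allen
  - book 3 (Paper Boats): author_id=NULL, no match -> kept with NULL
  - book 4 (Stone Bridges): author_id=3 -> matches Wilson
  - book 5 (Falling Leaves): author_id=3 -> matches Wilson
  - book 6 (Midnight Sun): author_id=1 -> matches Lewis
All 6 rows appear; 2 have NULL author.

SQL:
SELECT a.title, b.name AS author
FROM books a
LEFT JOIN authors b ON a.author_id = b.id

Result:
title          | author
---------------+-------
Silent Waters  | NULL  
Quiet Streets  | Allen 
Paper Boats    | NULL  
Stone Bridges  | Wilson
Falling Leaves | Wilson
Midnight Sun   | Lewis 


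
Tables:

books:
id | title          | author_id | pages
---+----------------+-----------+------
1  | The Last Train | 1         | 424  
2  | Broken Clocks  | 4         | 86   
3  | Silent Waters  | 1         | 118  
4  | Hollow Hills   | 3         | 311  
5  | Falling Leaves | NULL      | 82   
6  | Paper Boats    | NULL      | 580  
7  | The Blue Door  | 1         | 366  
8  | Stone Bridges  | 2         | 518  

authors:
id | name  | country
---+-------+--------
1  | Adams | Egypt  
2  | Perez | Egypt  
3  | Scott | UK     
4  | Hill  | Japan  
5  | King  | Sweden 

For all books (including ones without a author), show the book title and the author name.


LEFT JOIN keeps every row from books (the left table); where author_id has no match in authors, the author columns become NULL. Walk through each book:
  - book 1 (The Last Train): author_id=1 -> matches Adams
  - book 2 (Broken Clocks): author_id=4 -> matches Hill
  - book 3 (Silent Waters): author_id=1 -> matches Adams
  - book 4 (Hollow Hills): author_id=3 -> matches Scott
  - book 5 (Falling Leaves): author_id=NULL, no match -> kept with NULL
  - book 6 (Paper Boats): author_id=NULL, no match -> kept with NULL
  - book 7 (The Blue Door): author_id=1 -> matches Adams
  - book 8 (Stone Bridges): author_id=2 -> matches Perez
All 8 rows appear; 2 have NULL author.

SQL:
SELECT a.title, b.name AS author
FROM books a
LEFT JOIN authors b ON a.author_id = b.id

Result:
title          | author
---------------+-------
The Last Train | Adams 
Broken Clocks  | Hill  
Silent Waters  | Adams 
Hollow Hills   | Scott 
Falling Leaves | NULL  
Paper Boats    | NULL  
The Blue Door  | Adams 
Stone Bridges  | Perez 


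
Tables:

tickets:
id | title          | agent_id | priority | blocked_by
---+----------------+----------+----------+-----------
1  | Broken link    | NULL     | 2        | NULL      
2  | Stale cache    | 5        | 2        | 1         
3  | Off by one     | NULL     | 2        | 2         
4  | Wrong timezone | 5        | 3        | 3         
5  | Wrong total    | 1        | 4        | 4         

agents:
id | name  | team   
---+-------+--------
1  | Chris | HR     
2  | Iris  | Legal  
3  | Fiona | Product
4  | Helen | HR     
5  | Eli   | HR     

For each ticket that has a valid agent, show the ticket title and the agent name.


INNER JOIN keeps only tickets rows whose agent_id matches an id in agents. Walk through each ticket:
  - ticket 1 (Broken link): agent_id=NULL, no match -> dropped
  - ticket 2 (Stale cache): agent_id=5 -> matches Eli
  - ticket 3 (Off by one): agent_id=NULL, no match -> dropped
  - ticket 4 (Wrong timezone): agent_id=5 -> matches Eli
  - ticket 5 (Wrong total): agent_id=1 -> matches Chris
So 2 of 5 rows are dropped.

SQL:
SELECT a.title, b.name AS agent
FROM tickets a
INNER JOIN agents b ON a.agent_id = b.id

Result:
title          | agent
---------------+------
Stale cache    | Eli  
Wrong timezone | Eli  
Wrong total    | Chris


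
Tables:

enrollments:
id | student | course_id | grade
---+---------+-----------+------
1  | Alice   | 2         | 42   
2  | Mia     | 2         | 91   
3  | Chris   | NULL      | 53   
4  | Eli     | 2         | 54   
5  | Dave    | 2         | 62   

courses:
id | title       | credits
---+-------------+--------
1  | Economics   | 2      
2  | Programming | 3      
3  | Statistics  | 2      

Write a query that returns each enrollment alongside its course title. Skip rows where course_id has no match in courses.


INNER JOIN keeps only enrollments rows whose course_id matches an id in courses. Walk through each enrollment:
  - enrollment 1 (Alice): course_id=2 -> matches Programming
  - enrollment 2 (Mia): course_id=2 -> matches Programming
  - enrollment 3 (Chris): course_id=NULL, no match -> dropped
  - enrollment 4 (Eli): course_id=2 -> matches Programming
  - enrollment 5 (Dave): course_id=2 -> matches Programming
So 1 of 5 rows is dropped.

SQL:
SELECT a.student, b.title AS course
FROM enrollments a
INNER JOIN courses b ON a.course_id = b.id

Result:
student | course     
--------+------------
Alice   | Programming
Mia     | Programming
Eli     | Programming
Dave    | Programming
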